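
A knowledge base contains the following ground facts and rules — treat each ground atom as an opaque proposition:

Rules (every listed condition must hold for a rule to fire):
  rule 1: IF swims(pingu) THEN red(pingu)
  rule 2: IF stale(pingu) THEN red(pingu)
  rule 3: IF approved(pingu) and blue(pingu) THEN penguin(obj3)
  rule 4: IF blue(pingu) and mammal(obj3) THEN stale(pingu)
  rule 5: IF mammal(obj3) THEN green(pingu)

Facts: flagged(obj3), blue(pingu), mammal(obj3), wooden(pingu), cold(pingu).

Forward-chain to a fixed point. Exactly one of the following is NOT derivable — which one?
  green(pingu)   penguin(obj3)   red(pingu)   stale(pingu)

penguin(obj3)

Round 1 — rule 4, rule 5, derive stale(pingu), green(pingu).
Round 2 — rule 2, derive red(pingu).
Derived: green(pingu) (round 1), red(pingu) (round 2), stale(pingu) (round 1). penguin(obj3) never appears in any round.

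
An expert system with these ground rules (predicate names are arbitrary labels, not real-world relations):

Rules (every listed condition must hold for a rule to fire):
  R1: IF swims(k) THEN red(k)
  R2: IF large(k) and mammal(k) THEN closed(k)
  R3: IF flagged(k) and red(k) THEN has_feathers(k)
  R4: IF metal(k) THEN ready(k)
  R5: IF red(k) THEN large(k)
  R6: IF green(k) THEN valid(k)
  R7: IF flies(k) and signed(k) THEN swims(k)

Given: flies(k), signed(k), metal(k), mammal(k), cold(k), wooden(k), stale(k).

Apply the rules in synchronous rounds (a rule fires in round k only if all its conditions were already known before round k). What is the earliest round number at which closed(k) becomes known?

4

Round 1: R4 [IF metal(k) THEN ready(k)]; R7 [IF flies(k) and signed(k) THEN swims(k)]. New: ready(k), swims(k).
Round 2: R1 [IF swims(k) THEN red(k)]. New: red(k).
Round 3: R5 [IF red(k) THEN large(k)]. New: large(k).
Round 4: R2 [IF large(k) and mammal(k) THEN closed(k)]. New: closed(k).
closed(k) first appears in round 4.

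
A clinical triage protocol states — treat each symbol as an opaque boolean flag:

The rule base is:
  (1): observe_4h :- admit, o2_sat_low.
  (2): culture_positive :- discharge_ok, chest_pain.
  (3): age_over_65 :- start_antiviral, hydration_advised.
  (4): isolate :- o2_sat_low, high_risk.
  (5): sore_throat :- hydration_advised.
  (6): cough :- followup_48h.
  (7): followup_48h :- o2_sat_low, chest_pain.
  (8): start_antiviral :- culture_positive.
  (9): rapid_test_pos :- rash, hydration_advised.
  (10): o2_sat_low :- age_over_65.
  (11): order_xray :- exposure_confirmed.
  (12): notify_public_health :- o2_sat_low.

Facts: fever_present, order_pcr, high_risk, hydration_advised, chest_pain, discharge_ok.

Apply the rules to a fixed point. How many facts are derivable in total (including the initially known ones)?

Round 1: (2) [culture_positive :- discharge_ok, chest_pain.]; (5) [sore_throat :- hydration_advised.]. Adds culture_positive, sore_throat.
Round 2: (8) [start_antiviral :- culture_positive.]. Adds start_antiviral.
Round 3: (3) [age_over_65 :- start_antiviral, hydration_advised.]. Adds age_over_65.
Round 4: (10) [o2_sat_low :- age_over_65.]. Adds o2_sat_low.
Round 5: (4) [isolate :- o2_sat_low, high_risk.]; (7) [followup_48h :- o2_sat_low, chest_pain.]; (12) [notify_public_health :- o2_sat_low.]. Adds isolate, followup_48h, notify_public_health.
Round 6: (6) [cough :- followup_48h.]. Adds cough.
Closure: {age_over_65, chest_pain, cough, culture_positive, discharge_ok, fever_present, followup_48h, high_risk, hydration_advised, isolate, notify_public_health, o2_sat_low, order_pcr, sore_throat, start_antiviral} — 15 facts.

15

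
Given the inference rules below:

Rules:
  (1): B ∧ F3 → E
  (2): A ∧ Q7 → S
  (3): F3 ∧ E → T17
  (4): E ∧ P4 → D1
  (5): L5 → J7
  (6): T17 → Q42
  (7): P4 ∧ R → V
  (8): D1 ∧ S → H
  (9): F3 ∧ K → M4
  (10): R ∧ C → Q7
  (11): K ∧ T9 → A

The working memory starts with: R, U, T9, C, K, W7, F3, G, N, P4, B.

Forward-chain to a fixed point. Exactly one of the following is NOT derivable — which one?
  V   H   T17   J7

[1] (1) [B ∧ F3 → E]; (7) [P4 ∧ R → V]; (9) [F3 ∧ K → M4]; (10) [R ∧ C → Q7]; (11) [K ∧ T9 → A]. ⇒ new: E, V, M4, Q7, A.
[2] (2) [A ∧ Q7 → S]; (3) [F3 ∧ E → T17]; (4) [E ∧ P4 → D1]. ⇒ new: S, T17, D1.
[3] (6) [T17 → Q42]; (8) [D1 ∧ S → H]. ⇒ new: Q42, H.
Derived: T17 (round 2), V (round 1), H (round 3). J7 never appears in any round.

J7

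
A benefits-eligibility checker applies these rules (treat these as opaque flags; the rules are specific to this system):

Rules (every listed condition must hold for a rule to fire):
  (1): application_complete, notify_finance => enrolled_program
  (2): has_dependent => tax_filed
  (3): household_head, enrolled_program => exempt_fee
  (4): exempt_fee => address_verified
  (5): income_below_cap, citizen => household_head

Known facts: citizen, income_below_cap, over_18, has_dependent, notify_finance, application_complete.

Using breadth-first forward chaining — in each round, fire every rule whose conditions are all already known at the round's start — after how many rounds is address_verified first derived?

Round 1 — (1), (2), (5), derive enrolled_program, tax_filed, household_head.
Round 2 — (3), derive exempt_fee.
Round 3 — (4), derive address_verified.
address_verified first appears in round 3.

3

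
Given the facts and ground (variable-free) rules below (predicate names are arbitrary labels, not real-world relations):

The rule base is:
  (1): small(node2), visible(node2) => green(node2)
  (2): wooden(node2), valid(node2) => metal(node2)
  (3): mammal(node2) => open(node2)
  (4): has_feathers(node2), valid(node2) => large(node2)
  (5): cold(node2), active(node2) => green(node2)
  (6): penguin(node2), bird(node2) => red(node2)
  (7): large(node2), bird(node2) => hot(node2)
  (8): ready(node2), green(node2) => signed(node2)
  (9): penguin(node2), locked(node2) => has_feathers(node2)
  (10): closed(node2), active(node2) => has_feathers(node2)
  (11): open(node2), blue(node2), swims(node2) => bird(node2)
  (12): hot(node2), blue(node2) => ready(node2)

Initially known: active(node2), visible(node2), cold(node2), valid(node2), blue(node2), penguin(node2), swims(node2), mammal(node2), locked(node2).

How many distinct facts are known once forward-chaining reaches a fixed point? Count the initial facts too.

Round 1: (3) [mammal(node2) => open(node2)]; (5) [cold(node2), active(node2) => green(node2)]; (9) [penguin(node2), locked(node2) => has_feathers(node2)]. Adds open(node2), green(node2), has_feathers(node2).
Round 2: (4) [has_feathers(node2), valid(node2) => large(node2)]; (11) [open(node2), blue(node2), swims(node2) => bird(node2)]. Adds large(node2), bird(node2).
Round 3: (6) [penguin(node2), bird(node2) => red(node2)]; (7) [large(node2), bird(node2) => hot(node2)]. Adds red(node2), hot(node2).
Round 4: (12) [hot(node2), blue(node2) => ready(node2)]. Adds ready(node2).
Round 5: (8) [ready(node2), green(node2) => signed(node2)]. Adds signed(node2).
Closure: {active(node2), bird(node2), blue(node2), cold(node2), green(node2), has_feathers(node2), hot(node2), large(node2), locked(node2), mammal(node2), open(node2), penguin(node2), ready(node2), red(node2), signed(node2), swims(node2), valid(node2), visible(node2)} — 18 facts.

18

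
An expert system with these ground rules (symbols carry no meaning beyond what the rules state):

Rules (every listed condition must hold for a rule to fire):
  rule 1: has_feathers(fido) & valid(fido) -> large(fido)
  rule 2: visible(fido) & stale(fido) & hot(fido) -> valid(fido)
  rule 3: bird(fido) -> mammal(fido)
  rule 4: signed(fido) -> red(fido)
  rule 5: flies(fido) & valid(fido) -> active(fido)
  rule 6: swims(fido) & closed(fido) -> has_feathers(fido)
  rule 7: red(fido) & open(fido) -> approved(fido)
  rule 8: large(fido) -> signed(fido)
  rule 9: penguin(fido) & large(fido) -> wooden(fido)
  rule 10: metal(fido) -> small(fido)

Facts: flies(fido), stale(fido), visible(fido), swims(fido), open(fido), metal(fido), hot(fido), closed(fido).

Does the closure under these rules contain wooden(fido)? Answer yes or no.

no

Round 1 fires rule 2, rule 6, rule 10, giving valid(fido), has_feathers(fido), small(fido).
Round 2 fires rule 1, rule 5, giving large(fido), active(fido).
Round 3 fires rule 8, giving signed(fido).
Round 4 fires rule 4, giving red(fido).
Round 5 fires rule 7, giving approved(fido).
Fixed point reached. wooden(fido) is concluded only by rule 9; rule 9 needs penguin(fido) (never derived).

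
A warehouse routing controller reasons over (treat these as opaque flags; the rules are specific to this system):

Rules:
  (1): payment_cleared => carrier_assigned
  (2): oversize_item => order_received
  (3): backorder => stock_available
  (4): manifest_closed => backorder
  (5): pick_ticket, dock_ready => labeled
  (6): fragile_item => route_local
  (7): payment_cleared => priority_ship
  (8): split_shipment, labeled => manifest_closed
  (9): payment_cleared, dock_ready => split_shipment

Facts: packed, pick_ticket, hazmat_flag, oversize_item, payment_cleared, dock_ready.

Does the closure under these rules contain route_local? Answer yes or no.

Round 1 — (1), (2), (5), (7), (9), derive carrier_assigned, order_received, labeled, priority_ship, split_shipment.
Round 2 — (8), derive manifest_closed.
Round 3 — (4), derive backorder.
Round 4 — (3), derive stock_available.
Fixed point reached. route_local is concluded only by (6); (6) needs fragile_item (never derived).

no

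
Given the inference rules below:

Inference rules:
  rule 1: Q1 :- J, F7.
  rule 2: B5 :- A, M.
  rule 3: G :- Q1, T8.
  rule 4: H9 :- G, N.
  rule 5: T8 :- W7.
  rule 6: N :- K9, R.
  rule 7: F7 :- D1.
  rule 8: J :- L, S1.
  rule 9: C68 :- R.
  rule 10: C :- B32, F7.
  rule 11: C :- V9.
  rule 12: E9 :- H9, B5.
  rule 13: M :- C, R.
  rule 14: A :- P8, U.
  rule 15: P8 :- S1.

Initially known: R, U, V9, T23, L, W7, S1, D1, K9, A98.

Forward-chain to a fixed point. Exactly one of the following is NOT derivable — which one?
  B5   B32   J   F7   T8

Round 1: rule 5 [T8 :- W7.]; rule 6 [N :- K9, R.]; rule 7 [F7 :- D1.]; rule 8 [J :- L, S1.]; rule 9 [C68 :- R.]; rule 11 [C :- V9.]; rule 15 [P8 :- S1.]. Adds T8, N, F7, J, C68, C, P8.
Round 2: rule 1 [Q1 :- J, F7.]; rule 13 [M :- C, R.]; rule 14 [A :- P8, U.]. Adds Q1, M, A.
Round 3: rule 2 [B5 :- A, M.]; rule 3 [G :- Q1, T8.]. Adds B5, G.
Round 4: rule 4 [H9 :- G, N.]. Adds H9.
Round 5: rule 12 [E9 :- H9, B5.]. Adds E9.
Derived: T8 (round 1), J (round 1), B5 (round 3), F7 (round 1). B32 never appears in any round.

B32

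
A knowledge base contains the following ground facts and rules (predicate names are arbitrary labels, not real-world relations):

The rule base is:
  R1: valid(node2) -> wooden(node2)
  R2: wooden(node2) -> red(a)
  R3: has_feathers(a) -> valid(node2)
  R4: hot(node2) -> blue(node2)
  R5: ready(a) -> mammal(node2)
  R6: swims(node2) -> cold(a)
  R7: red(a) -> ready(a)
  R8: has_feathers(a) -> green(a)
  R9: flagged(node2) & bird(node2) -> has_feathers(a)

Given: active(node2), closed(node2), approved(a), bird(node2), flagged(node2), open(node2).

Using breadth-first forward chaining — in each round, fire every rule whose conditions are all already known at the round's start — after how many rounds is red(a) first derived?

Round 1: R9 [flagged(node2) & bird(node2) -> has_feathers(a)]. Adds has_feathers(a).
Round 2: R3 [has_feathers(a) -> valid(node2)]; R8 [has_feathers(a) -> green(a)]. Adds valid(node2), green(a).
Round 3: R1 [valid(node2) -> wooden(node2)]. Adds wooden(node2).
Round 4: R2 [wooden(node2) -> red(a)]. Adds red(a).
red(a) first appears in round 4.

4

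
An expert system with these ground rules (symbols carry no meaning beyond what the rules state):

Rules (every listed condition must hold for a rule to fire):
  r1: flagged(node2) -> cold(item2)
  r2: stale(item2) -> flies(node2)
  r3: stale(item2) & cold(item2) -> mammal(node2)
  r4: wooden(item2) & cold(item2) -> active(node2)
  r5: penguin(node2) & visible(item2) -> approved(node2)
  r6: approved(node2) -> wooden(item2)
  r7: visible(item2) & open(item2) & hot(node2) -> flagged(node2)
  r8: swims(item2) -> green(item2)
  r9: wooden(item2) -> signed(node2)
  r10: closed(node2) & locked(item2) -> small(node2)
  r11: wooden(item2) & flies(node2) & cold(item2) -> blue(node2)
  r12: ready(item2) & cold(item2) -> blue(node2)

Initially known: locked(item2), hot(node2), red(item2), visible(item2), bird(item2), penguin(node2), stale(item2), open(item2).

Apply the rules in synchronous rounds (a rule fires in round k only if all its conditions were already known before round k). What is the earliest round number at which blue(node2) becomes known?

Round 1 — r2, r5, r7, derive flies(node2), approved(node2), flagged(node2).
Round 2 — r1, r6, derive cold(item2), wooden(item2).
Round 3 — r3, r4, r9, r11, derive mammal(node2), active(node2), signed(node2), blue(node2).
blue(node2) first appears in round 3.

3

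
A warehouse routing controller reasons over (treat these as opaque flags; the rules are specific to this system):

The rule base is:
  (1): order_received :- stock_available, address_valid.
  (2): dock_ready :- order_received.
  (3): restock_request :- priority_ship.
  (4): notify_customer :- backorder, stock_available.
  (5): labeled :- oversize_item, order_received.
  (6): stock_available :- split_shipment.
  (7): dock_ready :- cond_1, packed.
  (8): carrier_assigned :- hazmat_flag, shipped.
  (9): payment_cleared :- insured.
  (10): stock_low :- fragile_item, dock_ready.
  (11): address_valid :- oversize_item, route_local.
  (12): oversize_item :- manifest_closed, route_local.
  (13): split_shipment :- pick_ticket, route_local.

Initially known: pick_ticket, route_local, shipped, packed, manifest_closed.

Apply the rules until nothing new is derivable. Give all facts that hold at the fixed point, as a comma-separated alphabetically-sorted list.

address_valid, dock_ready, labeled, manifest_closed, order_received, oversize_item, packed, pick_ticket, route_local, shipped, split_shipment, stock_available

[1] (12) [oversize_item :- manifest_closed, route_local.]; (13) [split_shipment :- pick_ticket, route_local.]. ⇒ new: oversize_item, split_shipment.
[2] (6) [stock_available :- split_shipment.]; (11) [address_valid :- oversize_item, route_local.]. ⇒ new: stock_available, address_valid.
[3] (1) [order_received :- stock_available, address_valid.]. ⇒ new: order_received.
[4] (2) [dock_ready :- order_received.]; (5) [labeled :- oversize_item, order_received.]. ⇒ new: dock_ready, labeled.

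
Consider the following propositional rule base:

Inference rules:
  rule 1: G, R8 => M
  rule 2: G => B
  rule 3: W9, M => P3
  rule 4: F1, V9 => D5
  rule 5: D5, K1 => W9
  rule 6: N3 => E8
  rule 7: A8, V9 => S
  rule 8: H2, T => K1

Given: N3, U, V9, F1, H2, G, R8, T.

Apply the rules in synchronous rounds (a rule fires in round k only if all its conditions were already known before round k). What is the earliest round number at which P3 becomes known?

3

Round 1: rule 1 [G, R8 => M]; rule 2 [G => B]; rule 4 [F1, V9 => D5]; rule 6 [N3 => E8]; rule 8 [H2, T => K1]. New: M, B, D5, E8, K1.
Round 2: rule 5 [D5, K1 => W9]. New: W9.
Round 3: rule 3 [W9, M => P3]. New: P3.
P3 first appears in round 3.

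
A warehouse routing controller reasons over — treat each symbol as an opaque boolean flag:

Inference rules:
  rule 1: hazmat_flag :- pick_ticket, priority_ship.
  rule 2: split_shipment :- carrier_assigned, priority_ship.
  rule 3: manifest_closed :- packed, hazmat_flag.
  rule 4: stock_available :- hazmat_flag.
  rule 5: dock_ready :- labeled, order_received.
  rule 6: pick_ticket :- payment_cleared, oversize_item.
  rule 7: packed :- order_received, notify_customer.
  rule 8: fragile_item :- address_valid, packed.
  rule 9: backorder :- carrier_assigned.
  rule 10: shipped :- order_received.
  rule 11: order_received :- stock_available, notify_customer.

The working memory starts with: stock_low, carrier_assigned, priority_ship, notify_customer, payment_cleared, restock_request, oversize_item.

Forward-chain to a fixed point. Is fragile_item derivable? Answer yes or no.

[1] rule 2 [split_shipment :- carrier_assigned, priority_ship.]; rule 6 [pick_ticket :- payment_cleared, oversize_item.]; rule 9 [backorder :- carrier_assigned.]. ⇒ new: split_shipment, pick_ticket, backorder.
[2] rule 1 [hazmat_flag :- pick_ticket, priority_ship.]. ⇒ new: hazmat_flag.
[3] rule 4 [stock_available :- hazmat_flag.]. ⇒ new: stock_available.
[4] rule 11 [order_received :- stock_available, notify_customer.]. ⇒ new: order_received.
[5] rule 7 [packed :- order_received, notify_customer.]; rule 10 [shipped :- order_received.]. ⇒ new: packed, shipped.
[6] rule 3 [manifest_closed :- packed, hazmat_flag.]. ⇒ new: manifest_closed.
Fixed point reached. fragile_item is concluded only by rule 8; rule 8 needs address_valid (never derived).

no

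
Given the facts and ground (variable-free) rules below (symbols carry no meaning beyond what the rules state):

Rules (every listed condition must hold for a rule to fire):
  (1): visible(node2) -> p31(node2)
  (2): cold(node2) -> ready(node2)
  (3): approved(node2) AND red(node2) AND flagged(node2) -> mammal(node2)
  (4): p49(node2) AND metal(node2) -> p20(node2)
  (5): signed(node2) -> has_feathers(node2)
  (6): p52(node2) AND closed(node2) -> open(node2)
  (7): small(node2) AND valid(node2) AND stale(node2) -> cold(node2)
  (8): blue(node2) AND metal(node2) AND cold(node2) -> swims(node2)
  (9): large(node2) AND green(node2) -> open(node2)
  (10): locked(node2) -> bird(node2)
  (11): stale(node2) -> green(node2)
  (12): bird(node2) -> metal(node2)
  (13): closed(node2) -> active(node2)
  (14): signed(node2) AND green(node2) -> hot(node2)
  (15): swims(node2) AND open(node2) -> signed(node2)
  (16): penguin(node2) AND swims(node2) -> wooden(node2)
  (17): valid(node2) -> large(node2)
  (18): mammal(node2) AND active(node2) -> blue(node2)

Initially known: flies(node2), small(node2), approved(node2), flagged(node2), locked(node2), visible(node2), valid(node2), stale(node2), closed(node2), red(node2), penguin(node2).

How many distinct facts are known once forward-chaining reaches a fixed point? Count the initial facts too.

Round 1: (1) [visible(node2) -> p31(node2)]; (3) [approved(node2) AND red(node2) AND flagged(node2) -> mammal(node2)]; (7) [small(node2) AND valid(node2) AND stale(node2) -> cold(node2)]; (10) [locked(node2) -> bird(node2)]; (11) [stale(node2) -> green(node2)]; (13) [closed(node2) -> active(node2)]; (17) [valid(node2) -> large(node2)]. New: p31(node2), mammal(node2), cold(node2), bird(node2), green(node2), active(node2), large(node2).
Round 2: (2) [cold(node2) -> ready(node2)]; (9) [large(node2) AND green(node2) -> open(node2)]; (12) [bird(node2) -> metal(node2)]; (18) [mammal(node2) AND active(node2) -> blue(node2)]. New: ready(node2), open(node2), metal(node2), blue(node2).
Round 3: (8) [blue(node2) AND metal(node2) AND cold(node2) -> swims(node2)]. New: swims(node2).
Round 4: (15) [swims(node2) AND open(node2) -> signed(node2)]; (16) [penguin(node2) AND swims(node2) -> wooden(node2)]. New: signed(node2), wooden(node2).
Round 5: (5) [signed(node2) -> has_feathers(node2)]; (14) [signed(node2) AND green(node2) -> hot(node2)]. New: has_feathers(node2), hot(node2).
Closure: {active(node2), approved(node2), bird(node2), blue(node2), closed(node2), cold(node2), flagged(node2), flies(node2), green(node2), has_feathers(node2), hot(node2), large(node2), locked(node2), mammal(node2), metal(node2), open(node2), p31(node2), penguin(node2), ready(node2), red(node2), signed(node2), small(node2), stale(node2), swims(node2), valid(node2), visible(node2), wooden(node2)} — 27 facts.

27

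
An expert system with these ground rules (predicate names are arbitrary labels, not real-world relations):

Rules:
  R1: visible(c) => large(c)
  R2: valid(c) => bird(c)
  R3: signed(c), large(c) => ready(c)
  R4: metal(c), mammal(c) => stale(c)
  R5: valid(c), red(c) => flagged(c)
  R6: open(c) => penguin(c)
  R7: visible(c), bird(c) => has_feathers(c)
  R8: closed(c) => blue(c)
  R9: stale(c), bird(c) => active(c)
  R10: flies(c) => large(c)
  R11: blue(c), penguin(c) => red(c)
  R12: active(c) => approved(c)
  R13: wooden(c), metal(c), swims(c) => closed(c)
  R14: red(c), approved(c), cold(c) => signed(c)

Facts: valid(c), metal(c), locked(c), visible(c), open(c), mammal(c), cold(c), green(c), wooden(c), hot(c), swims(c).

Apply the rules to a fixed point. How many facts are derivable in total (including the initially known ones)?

Round 1 fires R1, R2, R4, R6, R13, giving large(c), bird(c), stale(c), penguin(c), closed(c).
Round 2 fires R7, R8, R9, giving has_feathers(c), blue(c), active(c).
Round 3 fires R11, R12, giving red(c), approved(c).
Round 4 fires R5, R14, giving flagged(c), signed(c).
Round 5 fires R3, giving ready(c).
Closure: {active(c), approved(c), bird(c), blue(c), closed(c), cold(c), flagged(c), green(c), has_feathers(c), hot(c), large(c), locked(c), mammal(c), metal(c), open(c), penguin(c), ready(c), red(c), signed(c), stale(c), swims(c), valid(c), visible(c), wooden(c)} — 24 facts.

24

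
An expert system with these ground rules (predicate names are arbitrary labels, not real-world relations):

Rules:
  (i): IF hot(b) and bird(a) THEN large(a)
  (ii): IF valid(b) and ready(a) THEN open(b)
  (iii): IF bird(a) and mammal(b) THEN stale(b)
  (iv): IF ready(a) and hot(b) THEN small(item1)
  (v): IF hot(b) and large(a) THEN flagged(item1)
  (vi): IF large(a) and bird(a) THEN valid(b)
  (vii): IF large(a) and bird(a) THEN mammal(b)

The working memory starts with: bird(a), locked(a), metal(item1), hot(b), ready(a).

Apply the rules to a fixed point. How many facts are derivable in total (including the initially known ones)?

12

Round 1: (i) [IF hot(b) and bird(a) THEN large(a)]; (iv) [IF ready(a) and hot(b) THEN small(item1)]. Adds large(a), small(item1).
Round 2: (v) [IF hot(b) and large(a) THEN flagged(item1)]; (vi) [IF large(a) and bird(a) THEN valid(b)]; (vii) [IF large(a) and bird(a) THEN mammal(b)]. Adds flagged(item1), valid(b), mammal(b).
Round 3: (ii) [IF valid(b) and ready(a) THEN open(b)]; (iii) [IF bird(a) and mammal(b) THEN stale(b)]. Adds open(b), stale(b).
Closure: {bird(a), flagged(item1), hot(b), large(a), locked(a), mammal(b), metal(item1), open(b), ready(a), small(item1), stale(b), valid(b)} — 12 facts.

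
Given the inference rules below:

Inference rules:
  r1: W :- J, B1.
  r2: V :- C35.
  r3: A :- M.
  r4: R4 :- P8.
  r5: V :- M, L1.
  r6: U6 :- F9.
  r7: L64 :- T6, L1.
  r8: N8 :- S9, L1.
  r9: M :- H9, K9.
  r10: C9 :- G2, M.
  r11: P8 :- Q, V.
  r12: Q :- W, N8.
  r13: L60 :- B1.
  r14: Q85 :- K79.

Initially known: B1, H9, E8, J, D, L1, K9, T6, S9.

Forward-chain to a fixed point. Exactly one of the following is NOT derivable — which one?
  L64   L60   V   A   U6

U6

Round 1: r1 [W :- J, B1.]; r7 [L64 :- T6, L1.]; r8 [N8 :- S9, L1.]; r9 [M :- H9, K9.]; r13 [L60 :- B1.]. Adds W, L64, N8, M, L60.
Round 2: r3 [A :- M.]; r5 [V :- M, L1.]; r12 [Q :- W, N8.]. Adds A, V, Q.
Round 3: r11 [P8 :- Q, V.]. Adds P8.
Round 4: r4 [R4 :- P8.]. Adds R4.
Derived: A (round 2), V (round 2), L64 (round 1), L60 (round 1). U6 never appears in any round.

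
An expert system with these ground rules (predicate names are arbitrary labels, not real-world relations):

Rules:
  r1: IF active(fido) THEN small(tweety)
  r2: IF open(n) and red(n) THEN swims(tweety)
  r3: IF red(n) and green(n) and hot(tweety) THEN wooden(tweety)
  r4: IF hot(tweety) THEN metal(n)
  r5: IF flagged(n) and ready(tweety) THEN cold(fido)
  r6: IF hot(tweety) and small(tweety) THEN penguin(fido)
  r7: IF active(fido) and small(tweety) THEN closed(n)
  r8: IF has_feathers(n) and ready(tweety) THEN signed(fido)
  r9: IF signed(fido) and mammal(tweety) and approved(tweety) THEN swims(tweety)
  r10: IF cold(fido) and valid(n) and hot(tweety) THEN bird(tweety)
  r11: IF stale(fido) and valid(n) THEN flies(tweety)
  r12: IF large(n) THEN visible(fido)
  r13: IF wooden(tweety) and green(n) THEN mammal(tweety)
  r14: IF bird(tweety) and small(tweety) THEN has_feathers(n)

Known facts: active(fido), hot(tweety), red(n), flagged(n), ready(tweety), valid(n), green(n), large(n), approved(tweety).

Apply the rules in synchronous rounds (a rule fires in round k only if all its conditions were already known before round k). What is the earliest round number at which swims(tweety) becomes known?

Round 1 — r1, r3, r4, r5, r12, derive small(tweety), wooden(tweety), metal(n), cold(fido), visible(fido).
Round 2 — r6, r7, r10, r13, derive penguin(fido), closed(n), bird(tweety), mammal(tweety).
Round 3 — r14, derive has_feathers(n).
Round 4 — r8, derive signed(fido).
Round 5 — r9, derive swims(tweety).
swims(tweety) first appears in round 5.

5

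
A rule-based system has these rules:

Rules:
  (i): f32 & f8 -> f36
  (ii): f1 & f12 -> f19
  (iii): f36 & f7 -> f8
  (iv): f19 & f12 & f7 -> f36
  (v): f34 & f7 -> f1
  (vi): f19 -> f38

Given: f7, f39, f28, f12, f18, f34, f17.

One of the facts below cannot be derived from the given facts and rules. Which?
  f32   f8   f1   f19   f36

Round 1: (v) [f34 & f7 -> f1]. New: f1.
Round 2: (ii) [f1 & f12 -> f19]. New: f19.
Round 3: (iv) [f19 & f12 & f7 -> f36]; (vi) [f19 -> f38]. New: f36, f38.
Round 4: (iii) [f36 & f7 -> f8]. New: f8.
Derived: f36 (round 3), f19 (round 2), f1 (round 1), f8 (round 4). f32 never appears in any round.

f32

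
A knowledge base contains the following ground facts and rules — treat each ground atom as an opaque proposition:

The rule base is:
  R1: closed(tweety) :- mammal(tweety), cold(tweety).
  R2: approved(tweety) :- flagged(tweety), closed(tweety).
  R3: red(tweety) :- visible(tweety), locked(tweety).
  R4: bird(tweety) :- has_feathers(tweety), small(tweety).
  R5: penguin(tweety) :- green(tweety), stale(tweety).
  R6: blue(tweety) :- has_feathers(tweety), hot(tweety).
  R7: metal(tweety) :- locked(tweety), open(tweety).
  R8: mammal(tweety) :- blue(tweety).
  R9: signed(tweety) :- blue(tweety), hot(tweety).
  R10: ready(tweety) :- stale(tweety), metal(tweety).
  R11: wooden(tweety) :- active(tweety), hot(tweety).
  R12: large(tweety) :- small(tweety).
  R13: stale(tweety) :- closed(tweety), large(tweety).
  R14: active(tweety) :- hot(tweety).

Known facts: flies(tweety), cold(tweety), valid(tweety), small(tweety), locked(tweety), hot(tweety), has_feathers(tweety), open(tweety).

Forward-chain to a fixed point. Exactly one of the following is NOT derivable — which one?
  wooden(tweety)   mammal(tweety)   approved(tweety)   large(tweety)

Round 1: R4 [bird(tweety) :- has_feathers(tweety), small(tweety).]; R6 [blue(tweety) :- has_feathers(tweety), hot(tweety).]; R7 [metal(tweety) :- locked(tweety), open(tweety).]; R12 [large(tweety) :- small(tweety).]; R14 [active(tweety) :- hot(tweety).]. Adds bird(tweety), blue(tweety), metal(tweety), large(tweety), active(tweety).
Round 2: R8 [mammal(tweety) :- blue(tweety).]; R9 [signed(tweety) :- blue(tweety), hot(tweety).]; R11 [wooden(tweety) :- active(tweety), hot(tweety).]. Adds mammal(tweety), signed(tweety), wooden(tweety).
Round 3: R1 [closed(tweety) :- mammal(tweety), cold(tweety).]. Adds closed(tweety).
Round 4: R13 [stale(tweety) :- closed(tweety), large(tweety).]. Adds stale(tweety).
Round 5: R10 [ready(tweety) :- stale(tweety), metal(tweety).]. Adds ready(tweety).
Derived: mammal(tweety) (round 2), large(tweety) (round 1), wooden(tweety) (round 2). approved(tweety) never appears in any round.

approved(tweety)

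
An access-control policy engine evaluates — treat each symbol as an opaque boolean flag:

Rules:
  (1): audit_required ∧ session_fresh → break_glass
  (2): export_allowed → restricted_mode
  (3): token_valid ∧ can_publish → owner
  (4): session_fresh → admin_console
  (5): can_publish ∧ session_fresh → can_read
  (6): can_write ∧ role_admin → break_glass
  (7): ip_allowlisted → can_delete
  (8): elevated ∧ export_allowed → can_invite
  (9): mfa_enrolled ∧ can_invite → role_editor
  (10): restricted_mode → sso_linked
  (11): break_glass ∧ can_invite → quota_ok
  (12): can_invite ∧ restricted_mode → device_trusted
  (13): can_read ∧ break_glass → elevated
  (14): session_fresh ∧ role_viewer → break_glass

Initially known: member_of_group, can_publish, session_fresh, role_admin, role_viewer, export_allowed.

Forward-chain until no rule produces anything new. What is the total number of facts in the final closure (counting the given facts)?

[1] (2) [export_allowed → restricted_mode]; (4) [session_fresh → admin_console]; (5) [can_publish ∧ session_fresh → can_read]; (14) [session_fresh ∧ role_viewer → break_glass]. ⇒ new: restricted_mode, admin_console, can_read, break_glass.
[2] (10) [restricted_mode → sso_linked]; (13) [can_read ∧ break_glass → elevated]. ⇒ new: sso_linked, elevated.
[3] (8) [elevated ∧ export_allowed → can_invite]. ⇒ new: can_invite.
[4] (11) [break_glass ∧ can_invite → quota_ok]; (12) [can_invite ∧ restricted_mode → device_trusted]. ⇒ new: quota_ok, device_trusted.
Closure: {admin_console, break_glass, can_invite, can_publish, can_read, device_trusted, elevated, export_allowed, member_of_group, quota_ok, restricted_mode, role_admin, role_viewer, session_fresh, sso_linked} — 15 facts.

15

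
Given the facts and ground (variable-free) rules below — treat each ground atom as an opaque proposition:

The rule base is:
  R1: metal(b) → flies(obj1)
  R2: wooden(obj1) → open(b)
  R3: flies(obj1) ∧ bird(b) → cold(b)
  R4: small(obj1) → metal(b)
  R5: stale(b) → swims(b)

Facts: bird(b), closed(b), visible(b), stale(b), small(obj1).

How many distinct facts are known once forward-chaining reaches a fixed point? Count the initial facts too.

[1] R4 [small(obj1) → metal(b)]; R5 [stale(b) → swims(b)]. ⇒ new: metal(b), swims(b).
[2] R1 [metal(b) → flies(obj1)]. ⇒ new: flies(obj1).
[3] R3 [flies(obj1) ∧ bird(b) → cold(b)]. ⇒ new: cold(b).
Closure: {bird(b), closed(b), cold(b), flies(obj1), metal(b), small(obj1), stale(b), swims(b), visible(b)} — 9 facts.

9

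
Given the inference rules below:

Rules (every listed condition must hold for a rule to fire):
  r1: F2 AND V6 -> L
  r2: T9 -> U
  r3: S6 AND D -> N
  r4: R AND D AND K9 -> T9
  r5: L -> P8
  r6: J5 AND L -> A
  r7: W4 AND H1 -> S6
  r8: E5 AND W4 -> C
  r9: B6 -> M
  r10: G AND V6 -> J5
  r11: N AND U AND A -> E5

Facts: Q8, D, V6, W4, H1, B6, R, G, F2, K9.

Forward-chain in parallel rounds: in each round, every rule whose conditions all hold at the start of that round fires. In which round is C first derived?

4

Round 1 fires r1, r4, r7, r9, r10, giving L, T9, S6, M, J5.
Round 2 fires r2, r3, r5, r6, giving U, N, P8, A.
Round 3 fires r11, giving E5.
Round 4 fires r8, giving C.
C first appears in round 4.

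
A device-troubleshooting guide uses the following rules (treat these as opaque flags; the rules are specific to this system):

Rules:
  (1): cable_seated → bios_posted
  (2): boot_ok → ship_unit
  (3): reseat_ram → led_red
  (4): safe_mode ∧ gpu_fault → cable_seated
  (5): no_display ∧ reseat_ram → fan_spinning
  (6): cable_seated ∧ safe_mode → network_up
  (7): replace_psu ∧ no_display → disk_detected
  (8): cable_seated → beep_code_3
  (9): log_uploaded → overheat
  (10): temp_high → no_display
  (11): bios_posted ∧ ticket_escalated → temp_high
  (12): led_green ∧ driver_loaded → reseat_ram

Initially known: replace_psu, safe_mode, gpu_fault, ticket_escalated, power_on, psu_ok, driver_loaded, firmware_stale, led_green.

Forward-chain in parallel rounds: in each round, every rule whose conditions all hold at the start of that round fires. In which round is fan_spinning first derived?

Round 1 fires (4), (12), giving cable_seated, reseat_ram.
Round 2 fires (1), (3), (6), (8), giving bios_posted, led_red, network_up, beep_code_3.
Round 3 fires (11), giving temp_high.
Round 4 fires (10), giving no_display.
Round 5 fires (5), (7), giving fan_spinning, disk_detected.
fan_spinning first appears in round 5.

5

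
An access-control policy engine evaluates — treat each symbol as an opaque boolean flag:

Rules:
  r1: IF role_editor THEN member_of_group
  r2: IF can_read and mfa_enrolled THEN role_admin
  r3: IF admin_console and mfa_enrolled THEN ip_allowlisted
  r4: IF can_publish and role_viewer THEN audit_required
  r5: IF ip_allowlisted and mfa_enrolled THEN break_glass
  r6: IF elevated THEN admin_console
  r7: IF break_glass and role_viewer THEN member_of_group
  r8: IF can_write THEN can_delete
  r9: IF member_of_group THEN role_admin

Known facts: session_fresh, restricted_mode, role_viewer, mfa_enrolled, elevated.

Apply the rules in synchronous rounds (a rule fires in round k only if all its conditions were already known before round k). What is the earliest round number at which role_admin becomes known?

Round 1: r6 [IF elevated THEN admin_console]. Adds admin_console.
Round 2: r3 [IF admin_console and mfa_enrolled THEN ip_allowlisted]. Adds ip_allowlisted.
Round 3: r5 [IF ip_allowlisted and mfa_enrolled THEN break_glass]. Adds break_glass.
Round 4: r7 [IF break_glass and role_viewer THEN member_of_group]. Adds member_of_group.
Round 5: r9 [IF member_of_group THEN role_admin]. Adds role_admin.
role_admin first appears in round 5.

5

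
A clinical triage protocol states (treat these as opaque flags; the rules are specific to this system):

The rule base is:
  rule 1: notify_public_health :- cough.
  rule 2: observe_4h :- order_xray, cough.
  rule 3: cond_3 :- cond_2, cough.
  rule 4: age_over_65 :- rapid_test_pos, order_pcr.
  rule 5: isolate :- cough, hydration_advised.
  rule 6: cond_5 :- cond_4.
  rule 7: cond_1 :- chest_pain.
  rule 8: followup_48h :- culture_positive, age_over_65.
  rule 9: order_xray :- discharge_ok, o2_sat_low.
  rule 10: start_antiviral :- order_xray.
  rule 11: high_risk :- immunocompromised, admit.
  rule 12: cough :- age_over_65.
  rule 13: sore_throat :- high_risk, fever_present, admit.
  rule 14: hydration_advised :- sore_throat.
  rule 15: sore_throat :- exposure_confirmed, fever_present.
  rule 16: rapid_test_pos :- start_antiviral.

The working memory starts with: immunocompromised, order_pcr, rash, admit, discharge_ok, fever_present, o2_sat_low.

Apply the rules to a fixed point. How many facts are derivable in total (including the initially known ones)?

18

Round 1 — rule 9, rule 11, derive order_xray, high_risk.
Round 2 — rule 10, rule 13, derive start_antiviral, sore_throat.
Round 3 — rule 14, rule 16, derive hydration_advised, rapid_test_pos.
Round 4 — rule 4, derive age_over_65.
Round 5 — rule 12, derive cough.
Round 6 — rule 1, rule 2, rule 5, derive notify_public_health, observe_4h, isolate.
Closure: {admit, age_over_65, cough, discharge_ok, fever_present, high_risk, hydration_advised, immunocompromised, isolate, notify_public_health, o2_sat_low, observe_4h, order_pcr, order_xray, rapid_test_pos, rash, sore_throat, start_antiviral} — 18 facts.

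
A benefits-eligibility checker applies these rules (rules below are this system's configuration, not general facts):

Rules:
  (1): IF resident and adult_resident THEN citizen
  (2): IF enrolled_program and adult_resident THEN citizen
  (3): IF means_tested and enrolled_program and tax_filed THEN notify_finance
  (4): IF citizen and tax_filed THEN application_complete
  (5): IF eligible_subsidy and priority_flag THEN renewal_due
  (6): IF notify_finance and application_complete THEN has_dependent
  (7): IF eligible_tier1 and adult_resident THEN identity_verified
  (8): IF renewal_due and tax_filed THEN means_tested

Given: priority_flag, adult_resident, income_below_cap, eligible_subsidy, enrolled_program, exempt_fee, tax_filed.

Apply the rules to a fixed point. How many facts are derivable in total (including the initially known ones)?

13

Round 1: (2) [IF enrolled_program and adult_resident THEN citizen]; (5) [IF eligible_subsidy and priority_flag THEN renewal_due]. Adds citizen, renewal_due.
Round 2: (4) [IF citizen and tax_filed THEN application_complete]; (8) [IF renewal_due and tax_filed THEN means_tested]. Adds application_complete, means_tested.
Round 3: (3) [IF means_tested and enrolled_program and tax_filed THEN notify_finance]. Adds notify_finance.
Round 4: (6) [IF notify_finance and application_complete THEN has_dependent]. Adds has_dependent.
Closure: {adult_resident, application_complete, citizen, eligible_subsidy, enrolled_program, exempt_fee, has_dependent, income_below_cap, means_tested, notify_finance, priority_flag, renewal_due, tax_filed} — 13 facts.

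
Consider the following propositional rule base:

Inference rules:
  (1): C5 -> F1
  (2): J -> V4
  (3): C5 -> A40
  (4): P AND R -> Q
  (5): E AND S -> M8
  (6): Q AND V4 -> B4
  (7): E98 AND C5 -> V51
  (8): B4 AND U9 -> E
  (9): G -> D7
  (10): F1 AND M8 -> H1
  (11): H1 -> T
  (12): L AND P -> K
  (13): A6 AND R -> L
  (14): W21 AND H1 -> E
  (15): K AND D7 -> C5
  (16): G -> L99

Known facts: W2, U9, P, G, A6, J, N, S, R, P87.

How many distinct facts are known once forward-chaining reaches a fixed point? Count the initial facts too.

Round 1 — (2), (4), (9), (13), (16), derive V4, Q, D7, L, L99.
Round 2 — (6), (12), derive B4, K.
Round 3 — (8), (15), derive E, C5.
Round 4 — (1), (3), (5), derive F1, A40, M8.
Round 5 — (10), derive H1.
Round 6 — (11), derive T.
Closure: {A40, A6, B4, C5, D7, E, F1, G, H1, J, K, L, L99, M8, N, P, P87, Q, R, S, T, U9, V4, W2} — 24 facts.

24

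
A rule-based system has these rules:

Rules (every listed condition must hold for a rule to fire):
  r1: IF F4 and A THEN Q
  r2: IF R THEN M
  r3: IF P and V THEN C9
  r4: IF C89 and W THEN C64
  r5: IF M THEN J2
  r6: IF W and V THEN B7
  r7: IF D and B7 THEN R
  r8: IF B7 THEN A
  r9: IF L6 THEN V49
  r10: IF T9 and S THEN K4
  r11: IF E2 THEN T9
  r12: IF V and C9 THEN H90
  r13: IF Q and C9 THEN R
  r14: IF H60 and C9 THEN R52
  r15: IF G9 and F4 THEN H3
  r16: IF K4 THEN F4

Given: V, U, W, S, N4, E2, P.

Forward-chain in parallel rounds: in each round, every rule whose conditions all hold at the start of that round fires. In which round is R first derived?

5

Round 1: r3 [IF P and V THEN C9]; r6 [IF W and V THEN B7]; r11 [IF E2 THEN T9]. Adds C9, B7, T9.
Round 2: r8 [IF B7 THEN A]; r10 [IF T9 and S THEN K4]; r12 [IF V and C9 THEN H90]. Adds A, K4, H90.
Round 3: r16 [IF K4 THEN F4]. Adds F4.
Round 4: r1 [IF F4 and A THEN Q]. Adds Q.
Round 5: r13 [IF Q and C9 THEN R]. Adds R.
R first appears in round 5.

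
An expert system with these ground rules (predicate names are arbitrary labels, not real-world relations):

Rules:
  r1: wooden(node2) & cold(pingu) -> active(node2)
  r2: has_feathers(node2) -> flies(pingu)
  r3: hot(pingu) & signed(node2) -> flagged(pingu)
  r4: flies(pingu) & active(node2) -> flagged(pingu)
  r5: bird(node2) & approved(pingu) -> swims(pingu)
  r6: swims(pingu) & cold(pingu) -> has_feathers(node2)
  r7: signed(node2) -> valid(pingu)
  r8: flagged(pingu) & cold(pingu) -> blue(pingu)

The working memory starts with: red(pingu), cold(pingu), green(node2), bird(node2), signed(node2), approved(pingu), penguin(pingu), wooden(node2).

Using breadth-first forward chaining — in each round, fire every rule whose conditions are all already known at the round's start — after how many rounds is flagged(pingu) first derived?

4

Round 1: r1 [wooden(node2) & cold(pingu) -> active(node2)]; r5 [bird(node2) & approved(pingu) -> swims(pingu)]; r7 [signed(node2) -> valid(pingu)]. Adds active(node2), swims(pingu), valid(pingu).
Round 2: r6 [swims(pingu) & cold(pingu) -> has_feathers(node2)]. Adds has_feathers(node2).
Round 3: r2 [has_feathers(node2) -> flies(pingu)]. Adds flies(pingu).
Round 4: r4 [flies(pingu) & active(node2) -> flagged(pingu)]. Adds flagged(pingu).
flagged(pingu) first appears in round 4.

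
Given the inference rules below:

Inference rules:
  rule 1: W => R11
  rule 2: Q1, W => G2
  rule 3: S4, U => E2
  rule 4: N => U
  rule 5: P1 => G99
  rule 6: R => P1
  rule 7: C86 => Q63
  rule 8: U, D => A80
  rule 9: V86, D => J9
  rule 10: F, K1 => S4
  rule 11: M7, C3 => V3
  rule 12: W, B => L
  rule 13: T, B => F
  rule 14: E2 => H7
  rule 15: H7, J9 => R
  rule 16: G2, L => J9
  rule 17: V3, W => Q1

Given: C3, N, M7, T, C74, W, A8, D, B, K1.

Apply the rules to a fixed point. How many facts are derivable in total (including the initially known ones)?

25

[1] rule 1 [W => R11]; rule 4 [N => U]; rule 11 [M7, C3 => V3]; rule 12 [W, B => L]; rule 13 [T, B => F]. ⇒ new: R11, U, V3, L, F.
[2] rule 8 [U, D => A80]; rule 10 [F, K1 => S4]; rule 17 [V3, W => Q1]. ⇒ new: A80, S4, Q1.
[3] rule 2 [Q1, W => G2]; rule 3 [S4, U => E2]. ⇒ new: G2, E2.
[4] rule 14 [E2 => H7]; rule 16 [G2, L => J9]. ⇒ new: H7, J9.
[5] rule 15 [H7, J9 => R]. ⇒ new: R.
[6] rule 6 [R => P1]. ⇒ new: P1.
[7] rule 5 [P1 => G99]. ⇒ new: G99.
Closure: {A8, A80, B, C3, C74, D, E2, F, G2, G99, H7, J9, K1, L, M7, N, P1, Q1, R, R11, S4, T, U, V3, W} — 25 facts.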